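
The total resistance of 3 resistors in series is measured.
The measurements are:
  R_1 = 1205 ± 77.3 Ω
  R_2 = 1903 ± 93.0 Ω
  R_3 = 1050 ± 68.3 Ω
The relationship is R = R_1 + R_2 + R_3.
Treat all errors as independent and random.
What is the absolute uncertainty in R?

R is a linear combination, so absolute uncertainties add in quadrature:
  (δR_1)² = 5980;  (δR_2)² = 8650;  (δR_3)² = 4660
δR = √(19300) = 139 Ω

139 Ω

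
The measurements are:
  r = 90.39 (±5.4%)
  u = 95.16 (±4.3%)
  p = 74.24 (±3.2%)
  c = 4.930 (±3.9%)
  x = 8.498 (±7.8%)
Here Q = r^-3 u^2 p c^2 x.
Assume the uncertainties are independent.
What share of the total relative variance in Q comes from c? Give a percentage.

(δQ/Q)² = (-3·δr/r)² + (2·δu/u)² + (1·δp/p)² + (2·δc/c)² + (1·δx/x)²
  r term: (-3×0.0540)² = 0.0262
  u term: (2×0.0430)² = 0.00740
  p term: (1×0.0320)² = 0.00102
  c term: (2×0.0390)² = 0.00608
  x term: (1×0.0780)² = 0.00608
Total = 0.0468. Share from c = 0.00608/0.0468 = 0.130.

13.0%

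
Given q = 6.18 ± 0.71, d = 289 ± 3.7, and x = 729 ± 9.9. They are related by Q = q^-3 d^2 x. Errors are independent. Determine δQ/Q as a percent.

For a monomial Q ∝ q^-3, d^2, x, fractional errors add in quadrature:
  (-3·δq/q)² = (-3×0.115)² = 0.119;  (2·δd/d)² = (2×0.0128)² = 0.000656;  (1·δx/x)² = (1×0.0136)² = 0.000184
δQ/Q = √(0.120) = 0.346

34.6%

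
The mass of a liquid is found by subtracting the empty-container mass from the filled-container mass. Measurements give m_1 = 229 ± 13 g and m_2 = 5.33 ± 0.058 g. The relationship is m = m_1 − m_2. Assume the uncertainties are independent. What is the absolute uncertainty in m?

13.0 g

Each term contributes (cᵢ δxᵢ)² to (δm)²:
  (δm_1)² = 169;  (δm_2)² = 0.00336
δm = √(169) = 13.0 g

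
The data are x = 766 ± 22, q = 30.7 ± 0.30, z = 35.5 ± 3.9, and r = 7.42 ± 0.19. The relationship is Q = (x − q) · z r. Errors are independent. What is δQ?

22600

Let u = x − q = 735. δu = √(δx² + δq²) = √(484 + 0.0900) = 22.0, so δu/u = 0.0299.
Q is then a monomial in u, z, r:
δQ/Q = √((δu/u)² + (1·δz/z)² + (1·δr/r)²) = √(0.000895 + 0.0121 + 0.000656) = 0.117
Q = 1.94e+05, so δQ = 0.117 × 1.94e+05 = 22600.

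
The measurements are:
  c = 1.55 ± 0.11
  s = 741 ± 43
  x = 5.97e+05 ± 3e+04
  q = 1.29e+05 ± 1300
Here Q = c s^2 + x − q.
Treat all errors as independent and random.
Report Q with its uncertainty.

(1.32 ± 0.120) × 10^6

Let p = c·s^2 = 8.51e+05. δp/p = √((1·δc/c)² + (2·δs/s)²) = √(0.00504 + 0.0135) = 0.136, so δp = 1.16e+05.
Q = p + x − q: δQ = √(δp² + δx² + δq²) = √(1.34e+10 + 9e+08 + 1.69e+06) = 1.2e+05
Q = 1.32e+06.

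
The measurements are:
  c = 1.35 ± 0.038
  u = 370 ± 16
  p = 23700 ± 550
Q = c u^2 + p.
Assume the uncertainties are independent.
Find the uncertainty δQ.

Let w = c·u^2 = 1.85e+05. δw/w = √((1·δc/c)² + (2·δu/u)²) = √(0.000792 + 0.00748) = 0.0910, so δw = 16800.
Q = w + p: δQ = √(δw² + δp²) = √(2.83e+08 + 3.02e+05) = 16800

16800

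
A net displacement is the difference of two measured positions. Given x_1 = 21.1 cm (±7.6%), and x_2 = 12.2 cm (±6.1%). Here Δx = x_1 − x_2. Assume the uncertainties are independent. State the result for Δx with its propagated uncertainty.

Sums and differences: (δΔx)² = Σ (cᵢ δxᵢ)².
  (δx_1)² = 2.57;  (δx_2)² = 0.554
δΔx = √(3.13) = 1.77 cm
Δx = 8.90 cm.

8.90 ± 1.77 cm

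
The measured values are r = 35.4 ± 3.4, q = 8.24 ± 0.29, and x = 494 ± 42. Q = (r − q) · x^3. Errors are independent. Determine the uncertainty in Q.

9.31e+08

Let u = r − q = 27.2. δu = √(δr² + δq²) = √(11.6 + 0.0841) = 3.41, so δu/u = 0.126.
Q is then a monomial in u, x:
δQ/Q = √((δu/u)² + (3·δx/x)²) = √(0.0158 + 0.0651) = 0.284
Q = 3.27e+09, so δQ = 0.284 × 3.27e+09 = 9.31e+08.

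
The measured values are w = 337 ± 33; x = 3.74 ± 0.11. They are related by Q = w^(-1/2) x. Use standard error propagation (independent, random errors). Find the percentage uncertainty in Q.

5.71%

Since Q is a product/quotient, work with relative uncertainties:
  (−½·δw/w)² = (-0.5×0.0979)² = 0.00240;  (1·δx/x)² = (1×0.0294)² = 0.000865
δQ/Q = √(0.00326) = 0.0571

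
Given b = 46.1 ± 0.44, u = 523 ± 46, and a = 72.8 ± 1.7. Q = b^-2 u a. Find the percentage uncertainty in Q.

9.30%

For a monomial Q ∝ b^-2, u, a, fractional errors add in quadrature:
  (-2·δb/b)² = (-2×0.00954)² = 0.000364;  (1·δu/u)² = (1×0.0880)² = 0.00774;  (1·δa/a)² = (1×0.0234)² = 0.000545
δQ/Q = √(0.00865) = 0.0930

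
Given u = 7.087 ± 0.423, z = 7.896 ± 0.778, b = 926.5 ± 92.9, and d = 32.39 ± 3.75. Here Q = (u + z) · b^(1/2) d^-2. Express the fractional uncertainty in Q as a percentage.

24.4%

Let w = u + z = 14.98. δw = √(δu² + δz²) = √(0.179 + 0.605) = 0.886, so δw/w = 0.0591.
Q is then a monomial in w, b, d:
δQ/Q = √((δw/w)² + (½·δb/b)² + (-2·δd/d)²) = √(0.00349 + 0.00251 + 0.0536) = 0.244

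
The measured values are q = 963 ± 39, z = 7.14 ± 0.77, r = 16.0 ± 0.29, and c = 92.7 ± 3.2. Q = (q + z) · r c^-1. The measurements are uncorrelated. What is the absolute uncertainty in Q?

Let u = q + z = 970. δu = √(δq² + δz²) = √(1520 + 0.593) = 39.0, so δu/u = 0.0402.
Q is then a monomial in u, r, c:
δQ/Q = √((δu/u)² + (1·δr/r)² + (-1·δc/c)²) = √(0.00162 + 0.000329 + 0.00119) = 0.0560
Q = 167, so δQ = 0.0560 × 167 = 9.38.

9.38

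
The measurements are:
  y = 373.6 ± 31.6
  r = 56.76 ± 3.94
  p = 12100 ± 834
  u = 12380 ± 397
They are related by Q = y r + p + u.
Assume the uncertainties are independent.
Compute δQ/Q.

0.0547

Let w = y·r = 21210. δw/w = √((1·δy/y)² + (1·δr/r)²) = √(0.00715 + 0.00482) = 0.109, so δw = 2320.
Q = w + p + u: δQ = √(δw² + δp² + δu²) = √(5.38e+06 + 6.96e+05 + 1.58e+05) = 2500
Q = 45690, so δQ/Q = 2500/45690 = 0.0547.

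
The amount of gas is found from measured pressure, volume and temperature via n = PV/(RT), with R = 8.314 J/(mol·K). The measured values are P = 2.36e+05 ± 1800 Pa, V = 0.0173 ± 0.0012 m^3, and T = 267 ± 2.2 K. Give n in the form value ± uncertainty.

Relative error in a monomial: (δn/n)² = Σ (nᵢ · δxᵢ/xᵢ)².
  (1·δP/P)² = (1×0.00763)² = 5.82e-05;  (1·δV/V)² = (1×0.0694)² = 0.00481;  (-1·δT/T)² = (-1×0.00824)² = 6.79e-05
δn/n = √(0.00494) = 0.0703
n = 1.84 mol, so δn = 0.0703 × 1.84 = 0.129 mol.

1.84 ± 0.129 mol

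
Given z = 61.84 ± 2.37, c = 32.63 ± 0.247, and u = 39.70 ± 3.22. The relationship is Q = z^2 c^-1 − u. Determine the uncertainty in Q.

9.58

Let p = z^2·c^-1 = 117.2. δp/p = √((2·δz/z)² + (-1·δc/c)²) = √(0.00588 + 5.73e-05) = 0.0770, so δp = 9.03.
Q = p − u: δQ = √(δp² + δu²) = √(81.5 + 10.4) = 9.58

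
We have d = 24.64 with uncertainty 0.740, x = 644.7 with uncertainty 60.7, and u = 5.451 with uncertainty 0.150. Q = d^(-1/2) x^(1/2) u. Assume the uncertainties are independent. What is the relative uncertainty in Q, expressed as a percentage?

Each factor contributes (exponent × relative error)² to (δQ/Q)²:
  (−½·δd/d)² = (-0.5×0.0300)² = 0.000225;  (½·δx/x)² = (0.5×0.0942)² = 0.00222;  (1·δu/u)² = (1×0.0275)² = 0.000757
δQ/Q = √(0.00320) = 0.0566

5.66%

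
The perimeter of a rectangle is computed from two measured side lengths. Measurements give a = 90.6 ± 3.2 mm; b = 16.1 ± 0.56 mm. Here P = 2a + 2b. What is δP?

Each term contributes (cᵢ δxᵢ)² to (δP)²:
  (2·δa)² = 41.0;  (2·δb)² = 1.25
δP = √(42.2) = 6.50 mm

6.50 mm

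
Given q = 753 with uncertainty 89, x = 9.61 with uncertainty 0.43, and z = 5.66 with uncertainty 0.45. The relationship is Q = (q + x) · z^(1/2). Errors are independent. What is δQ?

224

Let u = q + x = 763. δu = √(δq² + δx²) = √(7920 + 0.185) = 89.0, so δu/u = 0.117.
Q is then a monomial in u, z:
δQ/Q = √((δu/u)² + (½·δz/z)²) = √(0.0136 + 0.00158) = 0.123
Q = 1810, so δQ = 0.123 × 1810 = 224.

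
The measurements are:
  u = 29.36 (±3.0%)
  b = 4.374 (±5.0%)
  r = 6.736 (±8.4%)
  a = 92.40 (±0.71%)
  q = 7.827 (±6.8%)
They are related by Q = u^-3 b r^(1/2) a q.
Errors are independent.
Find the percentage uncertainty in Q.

13.1%

For a monomial Q ∝ u^-3, b, r^(1/2), a, q, fractional errors add in quadrature:
  (-3·δu/u)² = (-3×0.0300)² = 0.00810;  (1·δb/b)² = (1×0.0500)² = 0.00250;  (½·δr/r)² = (0.5×0.0840)² = 0.00176;  (1·δa/a)² = (1×0.00710)² = 5.04e-05;  (1·δq/q)² = (1×0.0680)² = 0.00462
δQ/Q = √(0.0170) = 0.131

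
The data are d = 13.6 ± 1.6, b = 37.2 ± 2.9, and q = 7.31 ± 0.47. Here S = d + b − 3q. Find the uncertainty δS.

3.60

Each term contributes (cᵢ δxᵢ)² to (δS)²:
  (δd)² = 2.56;  (δb)² = 8.41;  (3·δq)² = 1.99
δS = √(13.0) = 3.60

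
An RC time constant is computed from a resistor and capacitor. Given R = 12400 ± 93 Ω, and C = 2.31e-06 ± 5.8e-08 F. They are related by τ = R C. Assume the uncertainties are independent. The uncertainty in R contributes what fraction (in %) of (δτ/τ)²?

8.19%

(δτ/τ)² = (1·δR/R)² + (1·δC/C)²
  R term: (1×0.00750)² = 5.62e-05
  C term: (1×0.0251)² = 0.000630
Total = 0.000687. Share from R = 5.62e-05/0.000687 = 0.0819.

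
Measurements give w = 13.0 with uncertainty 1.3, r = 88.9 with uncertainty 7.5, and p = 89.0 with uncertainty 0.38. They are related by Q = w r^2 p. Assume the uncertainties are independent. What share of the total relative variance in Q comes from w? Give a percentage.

26.0%

(δQ/Q)² = (1·δw/w)² + (2·δr/r)² + (1·δp/p)²
  w term: (1×0.100)² = 0.0100
  r term: (2×0.0844)² = 0.0285
  p term: (1×0.00427)² = 1.82e-05
Total = 0.0385. Share from w = 0.0100/0.0385 = 0.260.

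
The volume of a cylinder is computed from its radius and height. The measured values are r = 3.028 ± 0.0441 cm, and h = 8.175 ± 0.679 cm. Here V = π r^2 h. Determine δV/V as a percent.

For a monomial V ∝ r^2, h, fractional errors add in quadrature:
  (2·δr/r)² = (2×0.0146)² = 0.000848;  (1·δh/h)² = (1×0.0831)² = 0.00690
δV/V = √(0.00775) = 0.0880

8.80%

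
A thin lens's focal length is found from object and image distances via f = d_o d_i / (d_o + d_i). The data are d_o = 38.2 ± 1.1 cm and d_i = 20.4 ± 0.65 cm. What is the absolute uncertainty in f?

0.307 cm

∂f/∂d_o = (d_i/(d_o+d_i))² = 0.121;  ∂f/∂d_i = (d_o/(d_o+d_i))² = 0.425
δf = √((∂f/∂d_o · δd_o)² + (∂f/∂d_i · δd_i)²) = √(0.0178 + 0.0763) = 0.307 cm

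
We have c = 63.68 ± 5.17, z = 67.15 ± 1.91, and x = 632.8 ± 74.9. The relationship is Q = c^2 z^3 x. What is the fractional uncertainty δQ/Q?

For a monomial Q ∝ c^2, z^3, x, fractional errors add in quadrature:
  (2·δc/c)² = (2×0.0812)² = 0.0264;  (3·δz/z)² = (3×0.0284)² = 0.00728;  (1·δx/x)² = (1×0.118)² = 0.0140
δQ/Q = √(0.0477) = 0.218

0.218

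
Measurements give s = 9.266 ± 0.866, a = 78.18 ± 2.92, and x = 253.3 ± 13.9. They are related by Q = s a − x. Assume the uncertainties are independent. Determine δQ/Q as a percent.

15.8%

Let p = s·a = 724.4. δp/p = √((1·δs/s)² + (1·δa/a)²) = √(0.00873 + 0.00140) = 0.101, so δp = 72.9.
Q = p − x: δQ = √(δp² + δx²) = √(5320 + 193) = 74.2
Q = 471.1, so δQ/Q = 74.2/471.1 = 0.158.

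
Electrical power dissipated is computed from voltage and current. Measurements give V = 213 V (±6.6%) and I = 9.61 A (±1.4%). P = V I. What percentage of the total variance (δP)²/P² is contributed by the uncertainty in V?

95.7%

(δP/P)² = (1·δV/V)² + (1·δI/I)²
  V term: (1×0.0660)² = 0.00436
  I term: (1×0.0140)² = 0.000196
Total = 0.00455. Share from V = 0.00436/0.00455 = 0.957.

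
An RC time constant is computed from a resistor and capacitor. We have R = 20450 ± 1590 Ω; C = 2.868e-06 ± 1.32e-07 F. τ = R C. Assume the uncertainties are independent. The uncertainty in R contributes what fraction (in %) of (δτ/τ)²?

74.1%

(δτ/τ)² = (1·δR/R)² + (1·δC/C)²
  R term: (1×0.0778)² = 0.00605
  C term: (1×0.0460)² = 0.00212
Total = 0.00816. Share from R = 0.00605/0.00816 = 0.741.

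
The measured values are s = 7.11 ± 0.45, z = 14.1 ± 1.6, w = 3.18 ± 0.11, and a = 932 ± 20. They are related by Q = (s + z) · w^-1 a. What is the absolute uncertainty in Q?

549

Let u = s + z = 21.2. δu = √(δs² + δz²) = √(0.203 + 2.56) = 1.66, so δu/u = 0.0784.
Q is then a monomial in u, w, a:
δQ/Q = √((δu/u)² + (-1·δw/w)² + (1·δa/a)²) = √(0.00614 + 0.00120 + 0.000460) = 0.0883
Q = 6220, so δQ = 0.0883 × 6220 = 549.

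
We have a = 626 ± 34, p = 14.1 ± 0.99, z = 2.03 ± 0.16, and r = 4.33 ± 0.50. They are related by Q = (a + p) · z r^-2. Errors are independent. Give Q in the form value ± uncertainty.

69.3 ± 17.3

Let u = a + p = 640. δu = √(δa² + δp²) = √(1160 + 0.980) = 34.0, so δu/u = 0.0531.
Q is then a monomial in u, z, r:
δQ/Q = √((δu/u)² + (1·δz/z)² + (-2·δr/r)²) = √(0.00282 + 0.00621 + 0.0533) = 0.250
Q = 69.3, so δQ = 0.250 × 69.3 = 17.3.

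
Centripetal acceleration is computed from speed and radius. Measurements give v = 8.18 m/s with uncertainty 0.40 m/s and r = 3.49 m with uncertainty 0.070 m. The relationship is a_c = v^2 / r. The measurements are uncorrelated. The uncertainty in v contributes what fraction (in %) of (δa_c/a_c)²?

96.0%

(δa_c/a_c)² = (2·δv/v)² + (-1·δr/r)²
  v term: (2×0.0489)² = 0.00956
  r term: (-1×0.0201)² = 0.000402
Total = 0.00997. Share from v = 0.00956/0.00997 = 0.960.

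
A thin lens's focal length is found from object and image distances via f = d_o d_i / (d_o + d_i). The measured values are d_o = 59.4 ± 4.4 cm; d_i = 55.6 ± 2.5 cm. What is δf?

1.23 cm

∂f/∂d_o = (d_i/(d_o+d_i))² = 0.234;  ∂f/∂d_i = (d_o/(d_o+d_i))² = 0.267
δf = √((∂f/∂d_o · δd_o)² + (∂f/∂d_i · δd_i)²) = √(1.06 + 0.445) = 1.23 cm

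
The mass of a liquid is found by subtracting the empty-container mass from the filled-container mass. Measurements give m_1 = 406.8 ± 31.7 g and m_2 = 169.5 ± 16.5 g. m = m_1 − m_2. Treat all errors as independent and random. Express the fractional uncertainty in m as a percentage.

15.1%

m is a linear combination, so absolute uncertainties add in quadrature:
  (δm_1)² = 1000;  (δm_2)² = 272
δm = √(1280) = 35.7 g
m = 237.3 g, so δm/m = 35.7/237.3 = 0.151.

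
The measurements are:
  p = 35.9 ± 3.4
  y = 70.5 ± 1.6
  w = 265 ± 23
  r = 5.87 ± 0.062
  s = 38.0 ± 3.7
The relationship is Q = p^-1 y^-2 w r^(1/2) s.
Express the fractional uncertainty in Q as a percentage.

For a monomial Q ∝ p^-1, y^-2, w, r^(1/2), s, fractional errors add in quadrature:
  (-1·δp/p)² = (-1×0.0947)² = 0.00897;  (-2·δy/y)² = (-2×0.0227)² = 0.00206;  (1·δw/w)² = (1×0.0868)² = 0.00753;  (½·δr/r)² = (0.5×0.0106)² = 2.79e-05;  (1·δs/s)² = (1×0.0974)² = 0.00948
δQ/Q = √(0.0281) = 0.168

16.8%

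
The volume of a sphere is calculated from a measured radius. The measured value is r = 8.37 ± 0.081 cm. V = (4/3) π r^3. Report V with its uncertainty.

V ∝ r^3, so δV/V = |3| · δr/r = 3 × 0.00968 = 0.0290.
V = 2460 cm^3, so δV = 0.0290 × 2460 = 71.3 cm^3.

2460 ± 71.3 cm^3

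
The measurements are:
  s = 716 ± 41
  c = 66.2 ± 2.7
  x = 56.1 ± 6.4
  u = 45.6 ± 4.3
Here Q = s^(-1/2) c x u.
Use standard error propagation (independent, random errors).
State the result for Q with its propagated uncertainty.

Each factor contributes (exponent × relative error)² to (δQ/Q)²:
  (−½·δs/s)² = (-0.5×0.0573)² = 0.000820;  (1·δc/c)² = (1×0.0408)² = 0.00166;  (1·δx/x)² = (1×0.114)² = 0.0130;  (1·δu/u)² = (1×0.0943)² = 0.00889
δQ/Q = √(0.0244) = 0.156
Q = 6330, so δQ = 0.156 × 6330 = 988.

6330 ± 988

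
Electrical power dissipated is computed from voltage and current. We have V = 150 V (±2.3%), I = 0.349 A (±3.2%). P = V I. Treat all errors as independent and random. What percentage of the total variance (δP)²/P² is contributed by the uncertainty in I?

65.9%

(δP/P)² = (1·δV/V)² + (1·δI/I)²
  V term: (1×0.0230)² = 0.000529
  I term: (1×0.0320)² = 0.00102
Total = 0.00155. Share from I = 0.00102/0.00155 = 0.659.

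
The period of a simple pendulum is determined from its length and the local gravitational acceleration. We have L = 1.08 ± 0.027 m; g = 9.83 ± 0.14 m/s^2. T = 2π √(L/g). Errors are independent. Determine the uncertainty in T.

Products/powers → add relative errors in quadrature, weighted by exponent:
  (½·δL/L)² = (0.5×0.0250)² = 0.000156;  (−½·δg/g)² = (-0.5×0.0142)² = 5.07e-05
δT/T = √(0.000207) = 0.0144
T = 2.08 s, so δT = 0.0144 × 2.08 = 0.0300 s.

0.0300 s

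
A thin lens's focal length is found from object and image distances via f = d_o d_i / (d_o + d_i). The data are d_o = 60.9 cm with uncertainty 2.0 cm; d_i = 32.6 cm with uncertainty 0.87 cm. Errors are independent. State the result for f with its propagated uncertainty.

∂f/∂d_o = (d_i/(d_o+d_i))² = 0.122;  ∂f/∂d_i = (d_o/(d_o+d_i))² = 0.424
δf = √((∂f/∂d_o · δd_o)² + (∂f/∂d_i · δd_i)²) = √(0.0591 + 0.136) = 0.442 cm
f = 21.2 cm.

21.2 ± 0.442 cm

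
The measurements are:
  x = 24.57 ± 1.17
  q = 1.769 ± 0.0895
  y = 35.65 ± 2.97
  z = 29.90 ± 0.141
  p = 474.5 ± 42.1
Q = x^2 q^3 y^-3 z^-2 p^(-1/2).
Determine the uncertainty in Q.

1.18e-06

Q is a product of powers, so relative uncertainties combine in quadrature:
  (2·δx/x)² = (2×0.0476)² = 0.00907;  (3·δq/q)² = (3×0.0506)² = 0.0230;  (-3·δy/y)² = (-3×0.0833)² = 0.0625;  (-2·δz/z)² = (-2×0.00472)² = 8.9e-05;  (−½·δp/p)² = (-0.5×0.0887)² = 0.00197
δQ/Q = √(0.0966) = 0.311
Q = 3.788e-06, so δQ = 0.311 × 3.788e-06 = 1.18e-06.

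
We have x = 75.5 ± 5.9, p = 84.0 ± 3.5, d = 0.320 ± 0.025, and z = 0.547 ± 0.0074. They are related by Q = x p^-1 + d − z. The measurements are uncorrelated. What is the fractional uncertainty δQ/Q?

Let w = x·p^-1 = 0.899. δw/w = √((1·δx/x)² + (-1·δp/p)²) = √(0.00611 + 0.00174) = 0.0886, so δw = 0.0796.
Q = w + d − z: δQ = √(δw² + δd² + δz²) = √(0.00634 + 0.000625 + 5.48e-05) = 0.0838
Q = 0.672, so δQ/Q = 0.0838/0.672 = 0.125.

0.125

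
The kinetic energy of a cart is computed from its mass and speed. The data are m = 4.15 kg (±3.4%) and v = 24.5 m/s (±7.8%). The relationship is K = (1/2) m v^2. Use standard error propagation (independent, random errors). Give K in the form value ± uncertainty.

1250 ± 199 J

For a monomial K ∝ m, v^2, fractional errors add in quadrature:
  (1·δm/m)² = (1×0.0340)² = 0.00116;  (2·δv/v)² = (2×0.0780)² = 0.0243
δK/K = √(0.0255) = 0.160
K = 1250 J, so δK = 0.160 × 1250 = 199 J.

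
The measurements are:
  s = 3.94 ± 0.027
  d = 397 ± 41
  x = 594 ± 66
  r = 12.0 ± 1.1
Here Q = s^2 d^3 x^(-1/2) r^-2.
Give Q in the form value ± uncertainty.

(2.77 ± 1.01) × 10^5

Q is a product of powers, so relative uncertainties combine in quadrature:
  (2·δs/s)² = (2×0.00685)² = 0.000188;  (3·δd/d)² = (3×0.103)² = 0.0960;  (−½·δx/x)² = (-0.5×0.111)² = 0.00309;  (-2·δr/r)² = (-2×0.0917)² = 0.0336
δQ/Q = √(0.133) = 0.365
Q = 2.77e+05, so δQ = 0.365 × 2.77e+05 = 1.01e+05.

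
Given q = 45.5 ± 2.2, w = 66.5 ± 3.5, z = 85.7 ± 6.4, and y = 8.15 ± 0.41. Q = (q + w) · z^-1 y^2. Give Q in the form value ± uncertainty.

86.8 ± 11.3

Let u = q + w = 112. δu = √(δq² + δw²) = √(4.84 + 12.2) = 4.13, so δu/u = 0.0369.
Q is then a monomial in u, z, y:
δQ/Q = √((δu/u)² + (-1·δz/z)² + (2·δy/y)²) = √(0.00136 + 0.00558 + 0.0101) = 0.131
Q = 86.8, so δQ = 0.131 × 86.8 = 11.3.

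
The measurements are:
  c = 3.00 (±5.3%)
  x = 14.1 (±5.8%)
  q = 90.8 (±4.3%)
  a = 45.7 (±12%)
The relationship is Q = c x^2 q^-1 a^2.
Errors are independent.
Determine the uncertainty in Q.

3770

Since Q is a product/quotient, work with relative uncertainties:
  (1·δc/c)² = (1×0.0530)² = 0.00281;  (2·δx/x)² = (2×0.0580)² = 0.0135;  (-1·δq/q)² = (-1×0.0430)² = 0.00185;  (2·δa/a)² = (2×0.120)² = 0.0576
δQ/Q = √(0.0757) = 0.275
Q = 13700, so δQ = 0.275 × 13700 = 3770.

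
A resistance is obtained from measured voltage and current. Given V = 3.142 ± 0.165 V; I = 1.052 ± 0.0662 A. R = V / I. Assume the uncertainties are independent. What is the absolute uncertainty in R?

Relative error in a monomial: (δR/R)² = Σ (nᵢ · δxᵢ/xᵢ)².
  (1·δV/V)² = (1×0.0525)² = 0.00276;  (-1·δI/I)² = (-1×0.0629)² = 0.00396
δR/R = √(0.00672) = 0.0820
R = 2.987 Ω, so δR = 0.0820 × 2.987 = 0.245 Ω.

0.245 Ω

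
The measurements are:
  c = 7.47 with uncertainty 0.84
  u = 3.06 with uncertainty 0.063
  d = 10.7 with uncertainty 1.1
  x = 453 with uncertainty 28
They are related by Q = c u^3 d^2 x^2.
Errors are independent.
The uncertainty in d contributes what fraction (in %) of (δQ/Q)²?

(δQ/Q)² = (1·δc/c)² + (3·δu/u)² + (2·δd/d)² + (2·δx/x)²
  c term: (1×0.112)² = 0.0126
  u term: (3×0.0206)² = 0.00381
  d term: (2×0.103)² = 0.0423
  x term: (2×0.0618)² = 0.0153
Total = 0.0740. Share from d = 0.0423/0.0740 = 0.571.

57.1%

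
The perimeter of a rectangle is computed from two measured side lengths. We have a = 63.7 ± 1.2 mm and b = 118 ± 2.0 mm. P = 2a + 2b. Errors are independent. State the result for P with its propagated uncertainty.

363 ± 4.66 mm

Absolute uncertainties add in quadrature for a linear combination:
  (2·δa)² = 5.76;  (2·δb)² = 16.0
δP = √(21.8) = 4.66 mm
P = 363 mm.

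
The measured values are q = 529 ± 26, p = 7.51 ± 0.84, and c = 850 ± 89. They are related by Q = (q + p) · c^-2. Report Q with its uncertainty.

0.000743 ± 0.000160

Let u = q + p = 537. δu = √(δq² + δp²) = √(676 + 0.706) = 26.0, so δu/u = 0.0485.
Q is then a monomial in u, c:
δQ/Q = √((δu/u)² + (-2·δc/c)²) = √(0.00235 + 0.0439) = 0.215
Q = 0.000743, so δQ = 0.215 × 0.000743 = 0.000160.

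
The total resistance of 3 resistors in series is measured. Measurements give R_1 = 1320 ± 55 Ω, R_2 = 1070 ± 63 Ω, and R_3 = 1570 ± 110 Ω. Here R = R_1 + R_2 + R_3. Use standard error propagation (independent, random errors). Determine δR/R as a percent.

3.49%

Sums and differences: (δR)² = Σ (cᵢ δxᵢ)².
  (δR_1)² = 3020;  (δR_2)² = 3970;  (δR_3)² = 12100
δR = √(19100) = 138 Ω
R = 3960 Ω, so δR/R = 138/3960 = 0.0349.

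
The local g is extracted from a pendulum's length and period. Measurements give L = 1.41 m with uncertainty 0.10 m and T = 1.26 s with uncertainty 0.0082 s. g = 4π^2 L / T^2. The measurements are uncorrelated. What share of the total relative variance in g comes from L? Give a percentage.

96.7%

(δg/g)² = (1·δL/L)² + (-2·δT/T)²
  L term: (1×0.0709)² = 0.00503
  T term: (-2×0.00651)² = 0.000169
Total = 0.00520. Share from L = 0.00503/0.00520 = 0.967.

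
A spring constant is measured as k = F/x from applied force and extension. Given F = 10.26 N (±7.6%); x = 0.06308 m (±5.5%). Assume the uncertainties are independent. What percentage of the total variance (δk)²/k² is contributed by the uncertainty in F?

(δk/k)² = (1·δF/F)² + (-1·δx/x)²
  F term: (1×0.0760)² = 0.00578
  x term: (-1×0.0550)² = 0.00302
Total = 0.00880. Share from F = 0.00578/0.00880 = 0.656.

65.6%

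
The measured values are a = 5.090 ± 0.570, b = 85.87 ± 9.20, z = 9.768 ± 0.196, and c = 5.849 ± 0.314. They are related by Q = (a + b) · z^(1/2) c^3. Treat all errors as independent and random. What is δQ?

Let u = a + b = 90.96. δu = √(δa² + δb²) = √(0.325 + 84.6) = 9.22, so δu/u = 0.101.
Q is then a monomial in u, z, c:
δQ/Q = √((δu/u)² + (½·δz/z)² + (3·δc/c)²) = √(0.0103 + 0.000101 + 0.0259) = 0.191
Q = 56890, so δQ = 0.191 × 56890 = 10800.

10800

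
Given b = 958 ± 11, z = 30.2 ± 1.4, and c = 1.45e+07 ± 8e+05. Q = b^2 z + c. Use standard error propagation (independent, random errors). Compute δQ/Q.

0.0389

Let p = b^2·z = 2.77e+07. δp/p = √((2·δb/b)² + (1·δz/z)²) = √(0.000527 + 0.00215) = 0.0517, so δp = 1.43e+06.
Q = p + c: δQ = √(δp² + δc²) = √(2.06e+12 + 6.4e+11) = 1.64e+06
Q = 4.22e+07, so δQ/Q = 1.64e+06/4.22e+07 = 0.0389.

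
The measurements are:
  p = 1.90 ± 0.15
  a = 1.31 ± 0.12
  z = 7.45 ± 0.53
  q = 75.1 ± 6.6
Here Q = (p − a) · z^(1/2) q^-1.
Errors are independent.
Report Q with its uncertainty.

Let u = p − a = 0.590. δu = √(δp² + δa²) = √(0.0225 + 0.0144) = 0.192, so δu/u = 0.326.
Q is then a monomial in u, z, q:
δQ/Q = √((δu/u)² + (½·δz/z)² + (-1·δq/q)²) = √(0.106 + 0.00127 + 0.00772) = 0.339
Q = 0.0214, so δQ = 0.339 × 0.0214 = 0.00727.

0.0214 ± 0.00727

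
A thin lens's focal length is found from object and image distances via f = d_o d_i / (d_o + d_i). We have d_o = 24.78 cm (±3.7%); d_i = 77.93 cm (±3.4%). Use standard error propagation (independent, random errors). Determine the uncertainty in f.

∂f/∂d_o = (d_i/(d_o+d_i))² = 0.576;  ∂f/∂d_i = (d_o/(d_o+d_i))² = 0.0582
δf = √((∂f/∂d_o · δd_o)² + (∂f/∂d_i · δd_i)²) = √(0.279 + 0.0238) = 0.550 cm

0.550 cm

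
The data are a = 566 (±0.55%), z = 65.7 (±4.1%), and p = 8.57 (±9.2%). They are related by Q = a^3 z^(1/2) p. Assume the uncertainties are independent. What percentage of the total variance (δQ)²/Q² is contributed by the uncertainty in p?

92.4%

(δQ/Q)² = (3·δa/a)² + (½·δz/z)² + (1·δp/p)²
  a term: (3×0.00550)² = 0.000272
  z term: (0.5×0.0410)² = 0.000420
  p term: (1×0.0920)² = 0.00846
Total = 0.00916. Share from p = 0.00846/0.00916 = 0.924.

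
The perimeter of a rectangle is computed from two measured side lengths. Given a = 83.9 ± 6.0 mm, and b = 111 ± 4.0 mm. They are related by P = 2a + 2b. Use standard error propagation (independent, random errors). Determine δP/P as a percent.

3.70%

Sums and differences: (δP)² = Σ (cᵢ δxᵢ)².
  (2·δa)² = 144;  (2·δb)² = 64.0
δP = √(208) = 14.4 mm
P = 390 mm, so δP/P = 14.4/390 = 0.0370.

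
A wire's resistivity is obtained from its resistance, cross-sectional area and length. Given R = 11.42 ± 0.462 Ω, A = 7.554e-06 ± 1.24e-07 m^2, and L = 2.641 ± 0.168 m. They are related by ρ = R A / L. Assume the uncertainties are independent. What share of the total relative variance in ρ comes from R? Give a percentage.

27.5%

(δρ/ρ)² = (1·δR/R)² + (1·δA/A)² + (-1·δL/L)²
  R term: (1×0.0405)² = 0.00164
  A term: (1×0.0164)² = 0.000269
  L term: (-1×0.0636)² = 0.00405
Total = 0.00595. Share from R = 0.00164/0.00595 = 0.275.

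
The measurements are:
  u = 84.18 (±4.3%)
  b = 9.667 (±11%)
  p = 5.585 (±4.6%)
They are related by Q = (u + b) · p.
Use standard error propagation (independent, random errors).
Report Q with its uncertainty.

524.1 ± 32.0

Let w = u + b = 93.85. δw = √(δu² + δb²) = √(13.1 + 1.13) = 3.77, so δw/w = 0.0402.
Q is then a monomial in w, p:
δQ/Q = √((δw/w)² + (1·δp/p)²) = √(0.00162 + 0.00212) = 0.0611
Q = 524.1, so δQ = 0.0611 × 524.1 = 32.0.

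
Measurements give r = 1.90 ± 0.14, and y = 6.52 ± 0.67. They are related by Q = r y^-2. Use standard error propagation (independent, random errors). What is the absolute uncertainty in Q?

Each factor contributes (exponent × relative error)² to (δQ/Q)²:
  (1·δr/r)² = (1×0.0737)² = 0.00543;  (-2·δy/y)² = (-2×0.103)² = 0.0422
δQ/Q = √(0.0477) = 0.218
Q = 0.0447, so δQ = 0.218 × 0.0447 = 0.00976.

0.00976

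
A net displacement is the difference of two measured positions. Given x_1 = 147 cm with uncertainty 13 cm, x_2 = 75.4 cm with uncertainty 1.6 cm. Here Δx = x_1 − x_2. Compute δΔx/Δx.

0.183

Sums and differences: (δΔx)² = Σ (cᵢ δxᵢ)².
  (δx_1)² = 169;  (δx_2)² = 2.56
δΔx = √(172) = 13.1 cm
Δx = 71.6 cm, so δΔx/Δx = 13.1/71.6 = 0.183.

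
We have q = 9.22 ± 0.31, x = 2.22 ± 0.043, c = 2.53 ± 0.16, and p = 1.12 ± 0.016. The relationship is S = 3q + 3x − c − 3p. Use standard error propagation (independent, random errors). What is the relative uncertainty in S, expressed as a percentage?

3.35%

Each term contributes (cᵢ δxᵢ)² to (δS)²:
  (3·δq)² = 0.865;  (3·δx)² = 0.0166;  (δc)² = 0.0256;  (3·δp)² = 0.00230
δS = √(0.909) = 0.954
S = 28.4, so δS/S = 0.954/28.4 = 0.0335.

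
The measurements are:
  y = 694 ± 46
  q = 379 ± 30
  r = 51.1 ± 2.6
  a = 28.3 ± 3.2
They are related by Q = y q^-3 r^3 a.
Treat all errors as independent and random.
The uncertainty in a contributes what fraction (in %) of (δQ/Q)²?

(δQ/Q)² = (1·δy/y)² + (-3·δq/q)² + (3·δr/r)² + (1·δa/a)²
  y term: (1×0.0663)² = 0.00439
  q term: (-3×0.0792)² = 0.0564
  r term: (3×0.0509)² = 0.0233
  a term: (1×0.113)² = 0.0128
Total = 0.0969. Share from a = 0.0128/0.0969 = 0.132.

13.2%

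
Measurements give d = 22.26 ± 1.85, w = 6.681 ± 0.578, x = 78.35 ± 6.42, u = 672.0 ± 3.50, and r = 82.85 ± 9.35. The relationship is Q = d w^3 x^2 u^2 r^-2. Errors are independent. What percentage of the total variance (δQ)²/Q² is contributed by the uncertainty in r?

(δQ/Q)² = (1·δd/d)² + (3·δw/w)² + (2·δx/x)² + (2·δu/u)² + (-2·δr/r)²
  d term: (1×0.0831)² = 0.00691
  w term: (3×0.0865)² = 0.0674
  x term: (2×0.0819)² = 0.0269
  u term: (2×0.00521)² = 0.000109
  r term: (-2×0.113)² = 0.0509
Total = 0.152. Share from r = 0.0509/0.152 = 0.335.

33.5%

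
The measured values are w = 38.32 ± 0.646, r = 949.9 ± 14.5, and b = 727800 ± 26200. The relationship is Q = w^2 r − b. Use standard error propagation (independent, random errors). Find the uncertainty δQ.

Let p = w^2·r = 1.395e+06. δp/p = √((2·δw/w)² + (1·δr/r)²) = √(0.00114 + 0.000233) = 0.0370, so δp = 51600.
Q = p − b: δQ = √(δp² + δb²) = √(2.67e+09 + 6.86e+08) = 57900

57900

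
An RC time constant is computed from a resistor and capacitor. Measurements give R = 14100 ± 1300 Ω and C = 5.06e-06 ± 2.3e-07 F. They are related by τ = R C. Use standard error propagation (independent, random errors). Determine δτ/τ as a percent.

τ is a product of powers, so relative uncertainties combine in quadrature:
  (1·δR/R)² = (1×0.0922)² = 0.00850;  (1·δC/C)² = (1×0.0455)² = 0.00207
δτ/τ = √(0.0106) = 0.103

10.3%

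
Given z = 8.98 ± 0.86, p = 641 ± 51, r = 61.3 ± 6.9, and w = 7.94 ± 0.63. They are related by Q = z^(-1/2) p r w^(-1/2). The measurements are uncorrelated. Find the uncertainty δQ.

Relative error in a monomial: (δQ/Q)² = Σ (nᵢ · δxᵢ/xᵢ)².
  (−½·δz/z)² = (-0.5×0.0958)² = 0.00229;  (1·δp/p)² = (1×0.0796)² = 0.00633;  (1·δr/r)² = (1×0.113)² = 0.0127;  (−½·δw/w)² = (-0.5×0.0793)² = 0.00157
δQ/Q = √(0.0229) = 0.151
Q = 4650, so δQ = 0.151 × 4650 = 704.

704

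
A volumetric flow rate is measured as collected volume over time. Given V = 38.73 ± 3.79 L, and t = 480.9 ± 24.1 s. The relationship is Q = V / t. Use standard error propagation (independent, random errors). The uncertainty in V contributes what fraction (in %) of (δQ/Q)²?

79.2%

(δQ/Q)² = (1·δV/V)² + (-1·δt/t)²
  V term: (1×0.0979)² = 0.00958
  t term: (-1×0.0501)² = 0.00251
Total = 0.0121. Share from V = 0.00958/0.0121 = 0.792.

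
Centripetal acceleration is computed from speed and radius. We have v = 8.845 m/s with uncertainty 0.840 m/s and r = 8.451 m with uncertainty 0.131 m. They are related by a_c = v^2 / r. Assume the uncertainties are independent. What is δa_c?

1.76 m/s^2

Each factor contributes (exponent × relative error)² to (δa_c/a_c)²:
  (2·δv/v)² = (2×0.0950)² = 0.0361;  (-1·δr/r)² = (-1×0.0155)² = 0.000240
δa_c/a_c = √(0.0363) = 0.191
a_c = 9.257 m/s^2, so δa_c = 0.191 × 9.257 = 1.76 m/s^2.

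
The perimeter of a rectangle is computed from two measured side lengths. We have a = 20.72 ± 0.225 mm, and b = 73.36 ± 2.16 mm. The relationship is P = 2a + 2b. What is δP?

Sums and differences: (δP)² = Σ (cᵢ δxᵢ)².
  (2·δa)² = 0.203;  (2·δb)² = 18.7
δP = √(18.9) = 4.34 mm

4.34 mm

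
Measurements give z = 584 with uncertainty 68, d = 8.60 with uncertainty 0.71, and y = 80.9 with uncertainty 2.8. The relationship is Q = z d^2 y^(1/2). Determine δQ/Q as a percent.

20.3%

For a monomial Q ∝ z, d^2, y^(1/2), fractional errors add in quadrature:
  (1·δz/z)² = (1×0.116)² = 0.0136;  (2·δd/d)² = (2×0.0826)² = 0.0273;  (½·δy/y)² = (0.5×0.0346)² = 0.000299
δQ/Q = √(0.0411) = 0.203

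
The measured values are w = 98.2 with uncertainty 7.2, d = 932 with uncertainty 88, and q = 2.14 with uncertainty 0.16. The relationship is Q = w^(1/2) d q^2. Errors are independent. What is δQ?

7640

Since Q is a product/quotient, work with relative uncertainties:
  (½·δw/w)² = (0.5×0.0733)² = 0.00134;  (1·δd/d)² = (1×0.0944)² = 0.00892;  (2·δq/q)² = (2×0.0748)² = 0.0224
δQ/Q = √(0.0326) = 0.181
Q = 42300, so δQ = 0.181 × 42300 = 7640.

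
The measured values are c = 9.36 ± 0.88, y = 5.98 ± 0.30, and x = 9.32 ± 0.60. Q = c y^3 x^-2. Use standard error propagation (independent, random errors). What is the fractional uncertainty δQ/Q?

For a monomial Q ∝ c, y^3, x^-2, fractional errors add in quadrature:
  (1·δc/c)² = (1×0.0940)² = 0.00884;  (3·δy/y)² = (3×0.0502)² = 0.0227;  (-2·δx/x)² = (-2×0.0644)² = 0.0166
δQ/Q = √(0.0481) = 0.219

0.219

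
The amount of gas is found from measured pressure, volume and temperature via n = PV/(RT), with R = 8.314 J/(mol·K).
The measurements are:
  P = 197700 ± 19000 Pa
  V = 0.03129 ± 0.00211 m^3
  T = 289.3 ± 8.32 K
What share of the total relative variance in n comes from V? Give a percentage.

31.1%

(δn/n)² = (1·δP/P)² + (1·δV/V)² + (-1·δT/T)²
  P term: (1×0.0961)² = 0.00924
  V term: (1×0.0674)² = 0.00455
  T term: (-1×0.0288)² = 0.000827
Total = 0.0146. Share from V = 0.00455/0.0146 = 0.311.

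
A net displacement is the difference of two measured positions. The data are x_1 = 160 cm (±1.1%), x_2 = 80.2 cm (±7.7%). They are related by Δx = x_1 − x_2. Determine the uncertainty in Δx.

6.42 cm

For a sum/difference, combine absolute errors in quadrature:
  (δx_1)² = 3.10;  (δx_2)² = 38.1
δΔx = √(41.2) = 6.42 cm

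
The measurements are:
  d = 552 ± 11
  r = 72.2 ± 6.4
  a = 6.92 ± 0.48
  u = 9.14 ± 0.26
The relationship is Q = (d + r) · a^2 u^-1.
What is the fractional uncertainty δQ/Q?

Let w = d + r = 624. δw = √(δd² + δr²) = √(121 + 41.0) = 12.7, so δw/w = 0.0204.
Q is then a monomial in w, a, u:
δQ/Q = √((δw/w)² + (2·δa/a)² + (-1·δu/u)²) = √(0.000416 + 0.0192 + 0.000809) = 0.143

0.143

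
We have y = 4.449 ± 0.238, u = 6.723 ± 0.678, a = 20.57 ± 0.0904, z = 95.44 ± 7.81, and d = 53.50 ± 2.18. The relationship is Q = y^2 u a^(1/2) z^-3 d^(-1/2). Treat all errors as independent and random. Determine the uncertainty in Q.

2.72e-05

Each factor contributes (exponent × relative error)² to (δQ/Q)²:
  (2·δy/y)² = (2×0.0535)² = 0.0114;  (1·δu/u)² = (1×0.101)² = 0.0102;  (½·δa/a)² = (0.5×0.00439)² = 4.83e-06;  (-3·δz/z)² = (-3×0.0818)² = 0.0603;  (−½·δd/d)² = (-0.5×0.0407)² = 0.000415
δQ/Q = √(0.0823) = 0.287
Q = 9.492e-05, so δQ = 0.287 × 9.492e-05 = 2.72e-05.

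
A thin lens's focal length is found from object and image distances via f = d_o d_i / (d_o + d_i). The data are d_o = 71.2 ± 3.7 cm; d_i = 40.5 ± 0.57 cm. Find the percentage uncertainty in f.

2.09%

∂f/∂d_o = (d_i/(d_o+d_i))² = 0.131;  ∂f/∂d_i = (d_o/(d_o+d_i))² = 0.406
δf = √((∂f/∂d_o · δd_o)² + (∂f/∂d_i · δd_i)²) = √(0.237 + 0.0536) = 0.539 cm
f = 25.8 cm, so δf/f = 0.539/25.8 = 0.0209.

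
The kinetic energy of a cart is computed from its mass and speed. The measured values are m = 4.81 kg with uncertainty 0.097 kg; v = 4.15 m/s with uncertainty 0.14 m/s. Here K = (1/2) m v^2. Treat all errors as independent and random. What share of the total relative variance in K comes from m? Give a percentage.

8.20%

(δK/K)² = (1·δm/m)² + (2·δv/v)²
  m term: (1×0.0202)² = 0.000407
  v term: (2×0.0337)² = 0.00455
Total = 0.00496. Share from m = 0.000407/0.00496 = 0.0820.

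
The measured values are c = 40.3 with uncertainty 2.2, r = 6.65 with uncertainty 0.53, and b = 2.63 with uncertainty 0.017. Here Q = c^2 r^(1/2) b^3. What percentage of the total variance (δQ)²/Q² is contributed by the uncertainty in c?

(δQ/Q)² = (2·δc/c)² + (½·δr/r)² + (3·δb/b)²
  c term: (2×0.0546)² = 0.0119
  r term: (0.5×0.0797)² = 0.00159
  b term: (3×0.00646)² = 0.000376
Total = 0.0139. Share from c = 0.0119/0.0139 = 0.859.

85.9%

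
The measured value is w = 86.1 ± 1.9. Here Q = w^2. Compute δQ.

Products/powers → add relative errors in quadrature, weighted by exponent:
  (2·δw/w)² = (2×0.0221)² = 0.00195
δQ/Q = √(0.00195) = 0.0441
Q = 7410, so δQ = 0.0441 × 7410 = 327.

327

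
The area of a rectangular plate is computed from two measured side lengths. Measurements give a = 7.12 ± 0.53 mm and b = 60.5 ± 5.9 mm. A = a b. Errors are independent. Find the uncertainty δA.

52.8 mm^2

A is a product of powers, so relative uncertainties combine in quadrature:
  (1·δa/a)² = (1×0.0744)² = 0.00554;  (1·δb/b)² = (1×0.0975)² = 0.00951
δA/A = √(0.0151) = 0.123
A = 431 mm^2, so δA = 0.123 × 431 = 52.8 mm^2.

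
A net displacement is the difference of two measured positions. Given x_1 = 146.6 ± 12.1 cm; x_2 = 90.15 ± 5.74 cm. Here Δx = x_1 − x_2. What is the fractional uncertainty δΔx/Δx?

Each term contributes (cᵢ δxᵢ)² to (δΔx)²:
  (δx_1)² = 146;  (δx_2)² = 32.9
δΔx = √(179) = 13.4 cm
Δx = 56.45 cm, so δΔx/Δx = 13.4/56.45 = 0.237.

0.237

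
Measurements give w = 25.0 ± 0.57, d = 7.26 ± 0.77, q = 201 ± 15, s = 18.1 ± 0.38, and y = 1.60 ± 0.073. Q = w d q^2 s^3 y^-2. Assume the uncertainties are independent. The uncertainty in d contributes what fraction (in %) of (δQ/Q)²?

(δQ/Q)² = (1·δw/w)² + (1·δd/d)² + (2·δq/q)² + (3·δs/s)² + (-2·δy/y)²
  w term: (1×0.0228)² = 0.000520
  d term: (1×0.106)² = 0.0112
  q term: (2×0.0746)² = 0.0223
  s term: (3×0.0210)² = 0.00397
  y term: (-2×0.0456)² = 0.00833
Total = 0.0463. Share from d = 0.0112/0.0463 = 0.243.

24.3%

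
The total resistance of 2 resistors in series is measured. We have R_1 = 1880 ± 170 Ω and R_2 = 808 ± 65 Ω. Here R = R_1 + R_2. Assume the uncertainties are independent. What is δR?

R is a linear combination, so absolute uncertainties add in quadrature:
  (δR_1)² = 28900;  (δR_2)² = 4220
δR = √(33100) = 182 Ω

182 Ω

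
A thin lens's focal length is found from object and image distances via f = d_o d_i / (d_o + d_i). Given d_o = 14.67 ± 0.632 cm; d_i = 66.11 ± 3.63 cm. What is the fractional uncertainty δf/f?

∂f/∂d_o = (d_i/(d_o+d_i))² = 0.670;  ∂f/∂d_i = (d_o/(d_o+d_i))² = 0.0330
δf = √((∂f/∂d_o · δd_o)² + (∂f/∂d_i · δd_i)²) = √(0.179 + 0.0143) = 0.440 cm
f = 12.01 cm, so δf/f = 0.440/12.01 = 0.0366.

0.0366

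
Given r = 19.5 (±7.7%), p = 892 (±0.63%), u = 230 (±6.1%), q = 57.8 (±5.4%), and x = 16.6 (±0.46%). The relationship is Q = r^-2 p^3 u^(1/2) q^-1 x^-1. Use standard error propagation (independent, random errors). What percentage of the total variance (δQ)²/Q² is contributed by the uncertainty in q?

(δQ/Q)² = (-2·δr/r)² + (3·δp/p)² + (½·δu/u)² + (-1·δq/q)² + (-1·δx/x)²
  r term: (-2×0.0770)² = 0.0237
  p term: (3×0.00630)² = 0.000357
  u term: (0.5×0.0610)² = 0.000930
  q term: (-1×0.0540)² = 0.00292
  x term: (-1×0.00460)² = 2.12e-05
Total = 0.0279. Share from q = 0.00292/0.0279 = 0.104.

10.4%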